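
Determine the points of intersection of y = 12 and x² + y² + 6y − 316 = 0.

(−10, 12) and (10, 12)

Substitute y = 12:
x² − 100 = 0
x = 10 or x = −10, giving (10, 12) and (−10, 12).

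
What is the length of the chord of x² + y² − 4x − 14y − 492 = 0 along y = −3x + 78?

7√10

Centre (2, 7), r² = 545. Perpendicular distance d from centre to line = |−65| / √10 = 65/√10.
Half the chord is √(r² − d²) = √(245/2), so the full chord is 7√10.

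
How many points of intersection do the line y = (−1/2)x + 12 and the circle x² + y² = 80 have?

0

d² = (1·0 + 2·0 − (24))²/5 = 576/5; r² = 80.
Since d² > r², the line lies outside the circle.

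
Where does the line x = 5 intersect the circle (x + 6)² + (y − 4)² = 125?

(5, 2) and (5, 6)

The line gives x = 5. Substituting into the circle:
y² − 8y + 12 = 0
y = 6 or y = 2, giving (5, 6) and (5, 2).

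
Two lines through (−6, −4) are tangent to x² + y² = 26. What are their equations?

5x − y = −26 and x + 5y = −26

Write the tangent as mx − y + (−4 − m·(−6)) = 0 and set its distance from the centre to √26:
(6m − (4))² = 26(m² + 1)
5m² − 24m − 5 = 0, so m = 5 or m = −1/5.
With m = 5: 5x − y = −26. With m = −1/5: x + 5y = −26.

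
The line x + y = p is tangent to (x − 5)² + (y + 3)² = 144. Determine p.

For a tangent, require d(centre, line) = r = 12.
|1·5 + 1·(−3) − p| / √2 = 12
|p − (2)| = 12√2.

p = 2 ± 12√2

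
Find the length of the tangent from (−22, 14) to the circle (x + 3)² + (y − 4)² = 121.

2√85

Centre (−3, 4), r² = 121. |PO|² = (−19)² + (10)² = 461.
By the tangent–radius right angle, tangent length = √(|PO|² − r²) = √340 = 2√85.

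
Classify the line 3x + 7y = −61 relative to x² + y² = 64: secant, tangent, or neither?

d² = (3·0 + 7·0 − (−61))²/58 = 3721/58; r² = 64.
Since d² > r², the line lies outside the circle.

neither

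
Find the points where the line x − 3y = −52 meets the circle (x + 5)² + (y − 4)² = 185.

(−16, 12) and (−1, 17)

Substitute y = (52 + x)/3:
10x² + 170x + 160 = 0  ⟹  x² + 17x + 16 = 0
x = −1 or x = −16, giving (−1, 17) and (−16, 12).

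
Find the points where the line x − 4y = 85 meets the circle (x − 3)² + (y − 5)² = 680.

Substitute y = (−85 + x)/4:
17x² − 306x + 289 = 0  ⟹  x² − 18x + 17 = 0
x = 17 or x = 1, giving (17, −17) and (1, −21).

(1, −21) and (17, −17)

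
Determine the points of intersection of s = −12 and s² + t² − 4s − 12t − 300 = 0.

(−12, −6) and (−12, 18)

The line gives s = −12. Substituting into the circle:
t² − 12t − 108 = 0
t = 18 or t = −6, giving (−12, 18) and (−12, −6).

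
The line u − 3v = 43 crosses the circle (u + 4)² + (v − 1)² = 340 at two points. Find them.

From the line, v = (−43 + u)/3. Substituting:
10u² − 20u − 800 = 0  ⟹  u² − 2u − 80 = 0
u = 10 or u = −8, giving (10, −11) and (−8, −17).

(−8, −17) and (10, −11)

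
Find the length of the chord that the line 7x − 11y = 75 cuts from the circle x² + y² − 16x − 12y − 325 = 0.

Substitute y = (−75 + 7x)/11:
170x² − 3910x − 23800 = 0  ⟹  x² − 23x − 140 = 0
x = 28 or x = −5, giving (28, 11) and (−5, −10).
Chord length = distance between (28, 11) and (−5, −10) = √1530 = 3√170.

3√170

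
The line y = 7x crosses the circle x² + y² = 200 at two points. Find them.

From the line, y = 7x. Substituting:
50x² − 200 = 0  ⟹  x² − 4 = 0
x = 2 or x = −2, giving (2, 14) and (−2, −14).

(−2, −14) and (2, 14)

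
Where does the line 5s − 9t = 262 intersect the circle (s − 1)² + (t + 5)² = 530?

From the line, t = (−262 + 5s)/9. Substituting:
106s² − 2332s + 4240 = 0  ⟹  s² − 22s + 40 = 0
s = 20 or s = 2, giving (20, −18) and (2, −28).

(2, −28) and (20, −18)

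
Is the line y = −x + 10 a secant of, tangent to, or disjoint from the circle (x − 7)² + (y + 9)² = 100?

secant

Centre (7, −9), r² = 100. Distance² from centre to line = (−12)²/2 = 72.
Since d² < r², the line cuts the circle twice.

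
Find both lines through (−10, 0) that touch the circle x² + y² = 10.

Write the tangent as mx − y + (0 − m·(−10)) = 0 and set its distance from the centre to √10:
(10m − (0))² = 10(m² + 1)
9m² − 1 = 0, so m = −1/3 or m = 1/3.
Through (−10, 0) these give x + 3y = −10 and x − 3y = −10.

x + 3y = −10 and x − 3y = −10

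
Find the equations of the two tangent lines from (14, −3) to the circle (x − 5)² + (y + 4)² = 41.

Write the tangent as mx − y + (−3 − m·(14)) = 0 and set its distance from the centre to √41:
[m·(−9) − (−1)]² = 41(m² + 1)
20m² − 9m − 20 = 0, so m = −4/5 or m = 5/4.
With m = −4/5: 4x + 5y = 41. With m = 5/4: 5x − 4y = 82.

4x + 5y = 41 and 5x − 4y = 82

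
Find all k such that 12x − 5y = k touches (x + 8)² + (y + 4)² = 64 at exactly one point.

The line touches the circle iff its distance from (−8, −4) is 8:
|12·(−8) − 5·(−4) − k| / √169 = 8
|k − (−76)| = 8·13, so k = 28 or k = −180.

k = −180 or k = 28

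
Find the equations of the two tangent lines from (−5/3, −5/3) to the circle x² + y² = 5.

2x + y = −5 and x + 2y = −5

Let a tangent through (−5/3, −5/3) have slope m. Its distance from (0, 0) must equal √5:
(5/3m − (5/3))² = 5(m² + 1)
2m² + 5m + 2 = 0, so m = −2 or m = −1/2.
With m = −2: 2x + y = −5. With m = −1/2: x + 2y = −5.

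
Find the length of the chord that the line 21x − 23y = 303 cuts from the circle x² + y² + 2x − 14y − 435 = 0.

√970

Express y = (−303 + 21x)/23 and substitute into the circle:
970x² − 18430x − 40740 = 0  ⟹  x² − 19x − 42 = 0
x = 21 or x = −2, giving (21, 6) and (−2, −15).
Chord length = distance between (21, 6) and (−2, −15) = √970 = √970.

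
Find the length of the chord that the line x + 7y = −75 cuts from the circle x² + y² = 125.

5√2

Centre (0, 0), r² = 125. Perpendicular distance d from centre to line = |75| / √50 = 75/√50.
Half the chord is √(r² − d²) = √(25/2), so the full chord is 5√2.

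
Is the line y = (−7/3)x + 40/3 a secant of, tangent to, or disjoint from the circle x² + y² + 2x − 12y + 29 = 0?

disjoint

Centre (−1, 6), r² = 8. Distance² from centre to line = (−29)²/58 = 29/2.
Since d² > r², the line lies outside the circle.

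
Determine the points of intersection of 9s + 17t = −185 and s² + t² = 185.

(−13, −4) and (4, −13)

From the line, t = (−185 − 9s)/17. Substituting:
370s² + 3330s − 19240 = 0  ⟹  s² + 9s − 52 = 0
s = 4 or s = −13, giving (4, −13) and (−13, −4).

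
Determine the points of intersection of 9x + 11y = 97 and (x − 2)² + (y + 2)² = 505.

From the line, y = (97 − 9x)/11. Substituting:
202x² − 2626x − 46460 = 0  ⟹  x² − 13x − 230 = 0
x = 23 or x = −10, giving (23, −10) and (−10, 17).

(−10, 17) and (23, −10)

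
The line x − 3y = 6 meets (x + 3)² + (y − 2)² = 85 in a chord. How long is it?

The distance from (−3, 2) to the line is 15/√10, and r² = 85.
Half the chord is √(r² − d²) = √(125/2), so the full chord is 5√10.

5√10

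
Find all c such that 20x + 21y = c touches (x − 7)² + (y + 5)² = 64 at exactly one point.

The line touches the circle iff its distance from (7, −5) is 8:
|20·7 + 21·(−5) − c| / √841 = 8
|c − (35)| = 8·29, so c = 267 or c = −197.

c = −197 or c = 267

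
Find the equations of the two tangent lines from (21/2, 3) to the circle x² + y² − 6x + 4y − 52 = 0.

Write the tangent as mx − y + (3 − m·(21/2)) = 0 and set its distance from the centre to √65:
(−15/2m − (−5))² = 65(m² + 1)
7m² + 60m + 32 = 0, so m = −4/7 or m = −8.
Through (21/2, 3) these give 4x + 7y = 63 and 8x + y = 87.

4x + 7y = 63 and 8x + y = 87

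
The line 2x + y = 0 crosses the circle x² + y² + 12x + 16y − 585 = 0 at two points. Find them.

(−9, 18) and (13, −26)

Express y = −2x and substitute into the circle:
5x² − 20x − 585 = 0  ⟹  x² − 4x − 117 = 0
x = 13 or x = −9, giving (13, −26) and (−9, 18).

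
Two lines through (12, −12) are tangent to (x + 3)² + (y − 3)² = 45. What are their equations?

x + 2y = −12 and 2x + y = 12

Let a tangent through (12, −12) have slope m. Its distance from (−3, 3) must equal 3√5:
(−15m − (15))² = 45(m² + 1)
2m² + 5m + 2 = 0, so m = −1/2 or m = −2.
Through (12, −12) these give x + 2y = −12 and 2x + y = 12.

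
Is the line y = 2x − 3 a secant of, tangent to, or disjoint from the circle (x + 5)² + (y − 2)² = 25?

disjoint

Substituting the line into the circle gives 5x² − 10x + 25 = 0.
Discriminant = (−10)² − 4·5·(25) = −400 < 0.
No real roots: the line does not meet the circle.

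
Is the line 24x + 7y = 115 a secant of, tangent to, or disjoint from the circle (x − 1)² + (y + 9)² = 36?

Substituting the line into the circle gives 625x² − 8642x + 29969 = 0.
Δ = 74684164 − 74922500 = −238336.
No real roots: the line does not meet the circle.

disjoint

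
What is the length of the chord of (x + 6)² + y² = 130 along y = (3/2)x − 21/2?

2√13

Centre (−6, 0), r² = 130. Perpendicular distance d from centre to line = |−39| / √13 = 39/√13.
Chord = 2√(r² − d²) = 2·√(13) = 2√13.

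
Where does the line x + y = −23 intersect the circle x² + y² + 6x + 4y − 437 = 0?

Substitute y = −x − 23:
2x² + 48x = 0  ⟹  x² + 24x = 0
x = 0 or x = −24, giving (0, −23) and (−24, 1).

(−24, 1) and (0, −23)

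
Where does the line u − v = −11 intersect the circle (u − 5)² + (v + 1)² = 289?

(−12, −1) and (5, 16)

Express v = u + 11 and substitute into the circle:
2u² + 14u − 120 = 0  ⟹  u² + 7u − 60 = 0
u = 5 or u = −12, giving (5, 16) and (−12, −1).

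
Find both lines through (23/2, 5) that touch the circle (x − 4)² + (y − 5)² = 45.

A line y − (5) = m(x − (23/2)) is tangent when its distance from (4, 5) is 3√5:
(−15/2m − (0))² = 45(m² + 1)
m² − 4 = 0, so m = 2 or m = −2.
With m = 2: 2x − y = 18. With m = −2: 2x + y = 28.

2x − y = 18 and 2x + y = 28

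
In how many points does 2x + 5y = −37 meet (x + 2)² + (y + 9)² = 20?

2

Substituting the line into the circle gives 29x² + 68x − 336 = 0.
Discriminant = (68)² − 4·29·(−336) = 43600 > 0.
Two real roots: the line is a secant.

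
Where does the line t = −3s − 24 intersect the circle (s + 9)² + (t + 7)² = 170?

Substitute t = −3s − 24:
10s² + 120s + 200 = 0  ⟹  s² + 12s + 20 = 0
s = −2 or s = −10, giving (−2, −18) and (−10, 6).

(−10, 6) and (−2, −18)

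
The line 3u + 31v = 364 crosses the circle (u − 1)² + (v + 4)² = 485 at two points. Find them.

(−13, 13) and (18, 10)

Express v = (364 − 3u)/31 and substitute into the circle:
970u² − 4850u − 226980 = 0  ⟹  u² − 5u − 234 = 0
u = 18 or u = −13, giving (18, 10) and (−13, 13).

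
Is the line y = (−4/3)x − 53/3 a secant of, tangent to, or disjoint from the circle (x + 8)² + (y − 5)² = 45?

Substituting the line into the circle gives 25x² + 688x + 4795 = 0.
Discriminant = (688)² − 4·25·(4795) = −6156 < 0.
No real roots: the line does not meet the circle.

disjoint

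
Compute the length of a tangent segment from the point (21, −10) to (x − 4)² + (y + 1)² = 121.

With centre O = (4, −1), |OP|² = 370 and r² = 121.
Power of the point: PT² = |PO|² − r² = 249, so PT = √249.

√249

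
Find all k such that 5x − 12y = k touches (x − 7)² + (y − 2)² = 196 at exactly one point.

For a tangent, require d(centre, line) = r = 14.
|5·7 − 12·2 − k| / √169 = 14
|k − (11)| = 14·13, so k = 193 or k = −171.

k = −171 or k = 193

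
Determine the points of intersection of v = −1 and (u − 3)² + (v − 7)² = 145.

From the line, v = −1. Substituting:
u² − 6u − 72 = 0
u = 12 or u = −6, giving (12, −1) and (−6, −1).

(−6, −1) and (12, −1)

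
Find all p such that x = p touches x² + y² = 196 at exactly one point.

Tangency holds when the distance from the centre (0, 0) to the line equals the radius 14:
|1·0 + 0·0 − p| / √1 = 14
|p| = 14, so p = 14 or p = −14.

p = −14 or p = 14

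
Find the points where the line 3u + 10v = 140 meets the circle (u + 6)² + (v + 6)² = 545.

Substitute v = (140 − 3u)/10:
109u² − 10900 = 0  ⟹  u² − 100 = 0
u = 10 or u = −10, giving (10, 11) and (−10, 17).

(−10, 17) and (10, 11)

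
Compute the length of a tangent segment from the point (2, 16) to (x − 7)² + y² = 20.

With centre O = (7, 0), |OP|² = 281 and r² = 20.
The tangent meets the radius at right angles, so tangent² = |PO|² − r² = 281 − 20 = 261.

3√29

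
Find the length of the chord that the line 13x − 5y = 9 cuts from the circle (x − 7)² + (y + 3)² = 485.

Centre (7, −3), r² = 485. Perpendicular distance d from centre to line = |97| / √194 = 97/√194.
Chord = 2√(r² − d²) = 2·√(873/2) = 3√194.

3√194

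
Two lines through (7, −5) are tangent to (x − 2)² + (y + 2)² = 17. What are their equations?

Write the tangent as mx − y + (−5 − m·(7)) = 0 and set its distance from the centre to √17:
[m·(−5) − (3)]² = 17(m² + 1)
4m² + 15m − 4 = 0, so m = 1/4 or m = −4.
Through (7, −5) these give x − 4y = 27 and 4x + y = 23.

x − 4y = 27 and 4x + y = 23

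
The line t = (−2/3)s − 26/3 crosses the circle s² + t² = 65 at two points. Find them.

From the line, t = (−26 − 2s)/3. Substituting:
13s² + 104s + 91 = 0  ⟹  s² + 8s + 7 = 0
s = −1 or s = −7, giving (−1, −8) and (−7, −4).

(−7, −4) and (−1, −8)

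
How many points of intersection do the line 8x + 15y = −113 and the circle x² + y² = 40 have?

0

Centre (0, 0), r² = 40. Distance² from centre to line = (113)²/289 = 12769/289.
Since d² > r², the line lies outside the circle.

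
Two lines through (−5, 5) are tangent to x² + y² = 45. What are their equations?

A line y − (5) = m(x − (−5)) is tangent when its distance from (0, 0) is 3√5:
[m·(5) − (−5)]² = 45(m² + 1)
2m² − 5m + 2 = 0, so m = 1/2 or m = 2.
Through (−5, 5) these give x − 2y = −15 and 2x − y = −15.

x − 2y = −15 and 2x − y = −15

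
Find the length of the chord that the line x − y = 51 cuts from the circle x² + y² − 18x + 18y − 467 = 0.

13√2

The distance from (9, −9) to the line is 33/√2, and r² = 629.
Chord = 2√(r² − d²) = 2·√(169/2) = 13√2.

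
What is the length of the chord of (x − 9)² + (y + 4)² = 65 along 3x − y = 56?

Express y = 3x − 56 and substitute into the circle:
10x² − 330x + 2720 = 0  ⟹  x² − 33x + 272 = 0
x = 17 or x = 16, giving (17, −5) and (16, −8).
|(17, −5) − (16, −8)| = √((1)² + (3)²) = √10.

√10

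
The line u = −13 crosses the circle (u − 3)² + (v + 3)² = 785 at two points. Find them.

(−13, −26) and (−13, 20)

The line gives u = −13. Substituting into the circle:
v² + 6v − 520 = 0
v = 20 or v = −26, giving (−13, 20) and (−13, −26).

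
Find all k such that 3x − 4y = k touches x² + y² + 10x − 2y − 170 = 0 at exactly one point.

k = −89 or k = 51

The line touches the circle iff its distance from (−5, 1) is 14:
|3·(−5) − 4·1 − k| / √25 = 14
|k − (−19)| = 14·5, so k = 51 or k = −89.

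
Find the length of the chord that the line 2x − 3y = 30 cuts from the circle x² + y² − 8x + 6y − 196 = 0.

Express y = (−30 + 2x)/3 and substitute into the circle:
13x² − 156x − 1404 = 0  ⟹  x² − 12x − 108 = 0
x = 18 or x = −6, giving (18, 2) and (−6, −14).
Chord length = distance between (18, 2) and (−6, −14) = √832 = 8√13.

8√13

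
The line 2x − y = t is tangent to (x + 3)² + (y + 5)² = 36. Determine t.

The line touches the circle iff its distance from (−3, −5) is 6:
|2·(−3) − 1·(−5) − t| / √5 = 6
|t − (−1)| = 6√5.

t = −1 ± 6√5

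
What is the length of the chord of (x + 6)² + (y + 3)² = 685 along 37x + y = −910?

√1370

Centre (−6, −3), r² = 685. Perpendicular distance d from centre to line = |685| / √1370 = 685/√1370.
Chord = 2√(r² − d²) = 2·√(685/2) = √1370.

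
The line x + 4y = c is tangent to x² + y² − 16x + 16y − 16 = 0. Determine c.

c = −24 ± 12√17

Tangency holds when the distance from the centre (8, −8) to the line equals the radius 12:
|1·8 + 4·(−8) − c| / √17 = 12
|c − (−24)| = 12√17.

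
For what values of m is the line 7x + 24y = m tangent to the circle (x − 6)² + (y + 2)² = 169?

Tangency holds when the distance from the centre (6, −2) to the line equals the radius 13:
|7·6 + 24·(−2) − m| / √625 = 13
|m − (−6)| = 13·25, so m = 319 or m = −331.

m = −331 or m = 319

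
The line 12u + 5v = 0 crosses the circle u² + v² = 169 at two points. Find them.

Substitute v = (−12u)/5:
169u² − 4225 = 0  ⟹  u² − 25 = 0
u = 5 or u = −5, giving (5, −12) and (−5, 12).

(−5, 12) and (5, −12)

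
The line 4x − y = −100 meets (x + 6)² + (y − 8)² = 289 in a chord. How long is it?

Express y = 4x + 100 and substitute into the circle:
17x² + 748x + 8211 = 0  ⟹  x² + 44x + 483 = 0
x = −21 or x = −23, giving (−21, 16) and (−23, 8).
Chord length = distance between (−21, 16) and (−23, 8) = √68 = 2√17.

2√17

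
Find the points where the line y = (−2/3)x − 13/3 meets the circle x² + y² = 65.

Express y = (−13 − 2x)/3 and substitute into the circle:
13x² + 52x − 416 = 0  ⟹  x² + 4x − 32 = 0
x = 4 or x = −8, giving (4, −7) and (−8, 1).

(−8, 1) and (4, −7)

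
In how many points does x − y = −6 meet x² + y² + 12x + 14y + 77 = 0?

d² = (1·(−6) − 1·(−7) − (−6))²/2 = 49/2; r² = 8.
Since d² > r², the line lies outside the circle.

0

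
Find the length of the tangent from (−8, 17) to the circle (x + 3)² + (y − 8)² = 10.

4√6

The centre is (−3, 8) and r = √10. The square of the distance from P to the centre is 25 + 81 = 106.
Power of the point: PT² = |PO|² − r² = 96, so PT = 4√6.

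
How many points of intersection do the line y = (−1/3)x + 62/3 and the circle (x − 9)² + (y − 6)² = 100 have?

Centre (9, 6), r² = 100. Distance² from centre to line = (−35)²/10 = 245/2.
Since d² > r², the line lies outside the circle.

0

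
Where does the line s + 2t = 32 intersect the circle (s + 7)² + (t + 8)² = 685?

(−4, 18) and (12, 10)

Express t = (32 − s)/2 and substitute into the circle:
5s² − 40s − 240 = 0  ⟹  s² − 8s − 48 = 0
s = 12 or s = −4, giving (12, 10) and (−4, 18).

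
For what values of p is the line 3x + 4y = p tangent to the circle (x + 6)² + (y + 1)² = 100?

p = −72 or p = 28

Tangency holds when the distance from the centre (−6, −1) to the line equals the radius 10:
|3·(−6) + 4·(−1) − p| / √25 = 10
|p − (−22)| = 10·5, so p = 28 or p = −72.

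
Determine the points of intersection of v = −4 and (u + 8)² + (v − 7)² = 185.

Substitute v = −4:
u² + 16u = 0
u = 0 or u = −16, giving (0, −4) and (−16, −4).

(−16, −4) and (0, −4)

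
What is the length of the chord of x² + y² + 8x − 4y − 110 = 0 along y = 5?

From the line, y = 5. Substituting:
x² + 8x − 105 = 0
x = 7 or x = −15, giving (7, 5) and (−15, 5).
Chord length = distance between (7, 5) and (−15, 5) = √484 = 22.

22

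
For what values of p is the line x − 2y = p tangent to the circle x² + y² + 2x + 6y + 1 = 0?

Tangency holds when the distance from the centre (−1, −3) to the line equals the radius 3:
|1·(−1) − 2·(−3) − p| / √5 = 3
|p − (5)| = 3√5.

p = 5 ± 3√5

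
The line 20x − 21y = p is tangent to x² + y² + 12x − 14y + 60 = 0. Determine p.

For a tangent, require d(centre, line) = r = 5.
|20·(−6) − 21·7 − p| / √841 = 5
|p − (−267)| = 5·29, so p = −122 or p = −412.

p = −412 or p = −122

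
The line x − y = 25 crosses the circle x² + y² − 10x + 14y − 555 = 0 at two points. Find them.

(−5, −30) and (28, 3)

Substitute y = x − 25:
2x² − 46x − 280 = 0  ⟹  x² − 23x − 140 = 0
x = 28 or x = −5, giving (28, 3) and (−5, −30).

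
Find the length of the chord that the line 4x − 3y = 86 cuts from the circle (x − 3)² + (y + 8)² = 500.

40

Centre (3, −8), r² = 500. Perpendicular distance d from centre to line = |−50| / √25 = 50/√25.
Chord = 2√(r² − d²) = 2·√(400) = 40.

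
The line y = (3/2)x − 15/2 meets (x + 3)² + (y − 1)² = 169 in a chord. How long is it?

6√13

From the line, y = (−15 + 3x)/2. Substituting:
13x² − 78x − 351 = 0  ⟹  x² − 6x − 27 = 0
x = 9 or x = −3, giving (9, 6) and (−3, −12).
Chord length = distance between (9, 6) and (−3, −12) = √468 = 6√13.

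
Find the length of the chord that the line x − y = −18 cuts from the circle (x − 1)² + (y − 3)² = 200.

12√2

The distance from (1, 3) to the line is 16/√2, and r² = 200.
Chord = 2√(r² − d²) = 2·√(72) = 12√2.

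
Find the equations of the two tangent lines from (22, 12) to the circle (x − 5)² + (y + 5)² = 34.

3x − 5y = 6 and 5x − 3y = 74

Let a tangent through (22, 12) have slope m. Its distance from (5, −5) must equal √34:
[m·(−17) − (−17)]² = 34(m² + 1)
15m² − 34m + 15 = 0, so m = 3/5 or m = 5/3.
With m = 3/5: 3x − 5y = 6. With m = 5/3: 5x − 3y = 74.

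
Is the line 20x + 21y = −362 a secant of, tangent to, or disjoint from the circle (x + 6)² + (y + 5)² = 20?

Substituting the line into the circle gives 841x² + 15572x + 73105 = 0.
Δ = 242487184 − 245925220 = −3438036.
No real roots: the line does not meet the circle.

disjoint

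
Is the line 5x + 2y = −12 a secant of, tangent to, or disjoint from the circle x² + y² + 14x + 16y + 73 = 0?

d² = (5·(−7) + 2·(−8) − (−12))²/29 = 1521/29; r² = 40.
Since d² > r², the line lies outside the circle.

disjoint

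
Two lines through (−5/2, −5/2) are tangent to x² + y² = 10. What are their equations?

x + 3y = −10 and 3x + y = −10

A line y − (−5/2) = m(x − (−5/2)) is tangent when its distance from (0, 0) is √10:
(5/2m − (5/2))² = 10(m² + 1)
3m² + 10m + 3 = 0, so m = −1/3 or m = −3.
With m = −1/3: x + 3y = −10. With m = −3: 3x + y = −10.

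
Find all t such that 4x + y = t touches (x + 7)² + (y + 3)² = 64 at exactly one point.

Tangency holds when the distance from the centre (−7, −3) to the line equals the radius 8:
|4·(−7) + 1·(−3) − t| / √17 = 8
|t − (−31)| = 8√17.

t = −31 ± 8√17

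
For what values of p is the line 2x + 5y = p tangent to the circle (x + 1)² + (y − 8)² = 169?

The line touches the circle iff its distance from (−1, 8) is 13:
|2·(−1) + 5·8 − p| / √29 = 13
|p − (38)| = 13√29.

p = 38 ± 13√29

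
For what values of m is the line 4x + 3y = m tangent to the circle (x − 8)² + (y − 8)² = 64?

m = 16 or m = 96

Tangency holds when the distance from the centre (8, 8) to the line equals the radius 8:
|4·8 + 3·8 − m| / √25 = 8
|m − (56)| = 8·5, so m = 96 or m = 16.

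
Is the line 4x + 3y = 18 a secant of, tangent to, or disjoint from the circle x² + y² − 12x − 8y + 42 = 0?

Substituting the line into the circle gives 25x² − 156x + 270 = 0.
Δ = 24336 − 27000 = −2664.
No real roots: the line does not meet the circle.

disjoint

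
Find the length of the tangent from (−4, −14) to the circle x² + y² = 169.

The centre is (0, 0) and r = 13. The square of the distance from P to the centre is 16 + 196 = 212.
The tangent meets the radius at right angles, so tangent² = |PO|² − r² = 212 − 169 = 43.

√43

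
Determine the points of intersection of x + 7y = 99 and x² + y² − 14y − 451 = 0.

(−20, 17) and (22, 11)

From the line, y = (99 − x)/7. Substituting:
50x² − 100x − 22000 = 0  ⟹  x² − 2x − 440 = 0
x = 22 or x = −20, giving (22, 11) and (−20, 17).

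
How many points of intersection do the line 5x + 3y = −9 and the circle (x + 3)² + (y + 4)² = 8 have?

0

d² = (5·(−3) + 3·(−4) − (−9))²/34 = 162/17; r² = 8.
Since d² > r², the line lies outside the circle.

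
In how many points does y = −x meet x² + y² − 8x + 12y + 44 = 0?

2

d² = (1·4 + 1·(−6) − (0))²/2 = 2; r² = 8.
Since d² < r², the line cuts the circle twice.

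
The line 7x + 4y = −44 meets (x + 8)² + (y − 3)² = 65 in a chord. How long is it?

Centre (−8, 3), r² = 65. Perpendicular distance d from centre to line = |0| / √65 = 0/√65.
Half the chord is √(r² − d²) = √(65), so the full chord is 2√65.

2√65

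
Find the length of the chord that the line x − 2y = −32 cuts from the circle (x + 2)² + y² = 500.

16√5

Centre (−2, 0), r² = 500. Perpendicular distance d from centre to line = |30| / √5 = 30/√5.
Half the chord is √(r² − d²) = √(320), so the full chord is 16√5.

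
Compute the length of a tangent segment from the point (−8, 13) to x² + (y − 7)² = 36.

8

Centre (0, 7), r² = 36. |PO|² = (−8)² + (6)² = 100.
Power of the point: PT² = |PO|² − r² = 64, so PT = 8.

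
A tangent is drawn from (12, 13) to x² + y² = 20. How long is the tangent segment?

Centre (0, 0), r² = 20. |PO|² = (12)² + (13)² = 313.
Power of the point: PT² = |PO|² − r² = 293, so PT = √293.

√293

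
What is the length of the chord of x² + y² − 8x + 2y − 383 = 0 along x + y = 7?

Substitute y = −x + 7:
2x² − 24x − 320 = 0  ⟹  x² − 12x − 160 = 0
x = 20 or x = −8, giving (20, −13) and (−8, 15).
|(20, −13) − (−8, 15)| = √((28)² + (−28)²) = 28√2.

28√2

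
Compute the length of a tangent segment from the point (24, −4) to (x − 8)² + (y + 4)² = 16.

The centre is (8, −4) and r = 4. The square of the distance from P to the centre is 256 + 0 = 256.
By the tangent–radius right angle, tangent length = √(|PO|² − r²) = √240 = 4√15.

4√15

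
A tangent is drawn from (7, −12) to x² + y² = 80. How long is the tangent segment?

√113

Centre (0, 0), r² = 80. |PO|² = (7)² + (−12)² = 193.
By the tangent–radius right angle, tangent length = √(|PO|² − r²) = √113.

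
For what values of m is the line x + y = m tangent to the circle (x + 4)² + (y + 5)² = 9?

Tangency holds when the distance from the centre (−4, −5) to the line equals the radius 3:
|1·(−4) + 1·(−5) − m| / √2 = 3
|m − (−9)| = 3√2.

m = −9 ± 3√2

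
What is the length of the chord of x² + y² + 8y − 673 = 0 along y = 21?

16

Express y = 21 and substitute into the circle:
x² − 64 = 0
x = 8 or x = −8, giving (8, 21) and (−8, 21).
|(8, 21) − (−8, 21)| = √((16)² + (0)²) = 16.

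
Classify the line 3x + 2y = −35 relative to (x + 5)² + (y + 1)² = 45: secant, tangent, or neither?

Centre (−5, −1), r² = 45. Distance² from centre to line = (18)²/13 = 324/13.
Since d² < r², the line cuts the circle twice.

secant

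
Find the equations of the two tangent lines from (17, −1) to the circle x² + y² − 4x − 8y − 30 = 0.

x − 7y = 24 and x + y = 16

A line y − (−1) = m(x − (17)) is tangent when its distance from (2, 4) is 5√2:
[m·(−15) − (5)]² = 50(m² + 1)
7m² + 6m − 1 = 0, so m = 1/7 or m = −1.
With m = 1/7: x − 7y = 24. With m = −1: x + y = 16.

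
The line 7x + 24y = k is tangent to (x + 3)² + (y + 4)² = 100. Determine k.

k = −367 or k = 133

Tangency holds when the distance from the centre (−3, −4) to the line equals the radius 10:
|7·(−3) + 24·(−4) − k| / √625 = 10
|k − (−117)| = 10·25, so k = 133 or k = −367.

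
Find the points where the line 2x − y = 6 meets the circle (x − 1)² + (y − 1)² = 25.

From the line, y = 2x − 6. Substituting:
5x² − 30x + 25 = 0  ⟹  x² − 6x + 5 = 0
x = 5 or x = 1, giving (5, 4) and (1, −4).

(1, −4) and (5, 4)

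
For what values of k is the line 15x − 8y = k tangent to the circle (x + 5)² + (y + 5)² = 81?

k = −188 or k = 118

The line touches the circle iff its distance from (−5, −5) is 9:
|15·(−5) − 8·(−5) − k| / √289 = 9
|k − (−35)| = 9·17, so k = 118 or k = −188.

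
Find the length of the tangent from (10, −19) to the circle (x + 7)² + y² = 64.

√586

With centre O = (−7, 0), |OP|² = 650 and r² = 64.
Power of the point: PT² = |PO|² − r² = 586, so PT = √586.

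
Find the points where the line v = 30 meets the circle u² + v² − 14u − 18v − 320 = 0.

Express v = 30 and substitute into the circle:
u² − 14u + 40 = 0
u = 10 or u = 4, giving (10, 30) and (4, 30).

(4, 30) and (10, 30)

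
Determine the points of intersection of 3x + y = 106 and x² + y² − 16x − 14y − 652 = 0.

From the line, y = −3x + 106. Substituting:
10x² − 610x + 9100 = 0  ⟹  x² − 61x + 910 = 0
x = 35 or x = 26, giving (35, 1) and (26, 28).

(26, 28) and (35, 1)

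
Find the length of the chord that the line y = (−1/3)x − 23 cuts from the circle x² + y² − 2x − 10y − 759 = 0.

Centre (1, 5), r² = 785. Perpendicular distance d from centre to line = |85| / √10 = 85/√10.
Half the chord is √(r² − d²) = √(125/2), so the full chord is 5√10.

5√10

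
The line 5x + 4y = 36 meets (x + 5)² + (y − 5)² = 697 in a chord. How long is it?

Substitute y = (36 − 5x)/4:
41x² − 10496 = 0  ⟹  x² − 256 = 0
x = 16 or x = −16, giving (16, −11) and (−16, 29).
|(16, −11) − (−16, 29)| = √((32)² + (−40)²) = 8√41.

8√41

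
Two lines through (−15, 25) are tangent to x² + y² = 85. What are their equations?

6x + 7y = 85 and 9x + 2y = −85

Let a tangent through (−15, 25) have slope m. Its distance from (0, 0) must equal √85:
(15m − (−25))² = 85(m² + 1)
14m² + 75m + 54 = 0, so m = −6/7 or m = −9/2.
With m = −6/7: 6x + 7y = 85. With m = −9/2: 9x + 2y = −85.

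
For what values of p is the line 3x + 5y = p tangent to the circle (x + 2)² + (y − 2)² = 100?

The line touches the circle iff its distance from (−2, 2) is 10:
|3·(−2) + 5·2 − p| / √34 = 10
|p − (4)| = 10√34.

p = 4 ± 10√34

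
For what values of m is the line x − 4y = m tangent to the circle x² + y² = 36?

Tangency holds when the distance from the centre (0, 0) to the line equals the radius 6:
|1·0 − 4·0 − m| / √17 = 6
|m| = 6√17.

m = ±6√17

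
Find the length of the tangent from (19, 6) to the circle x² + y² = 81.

2√79

Centre (0, 0), r² = 81. |PO|² = (19)² + (6)² = 397.
The tangent meets the radius at right angles, so tangent² = |PO|² − r² = 397 − 81 = 316.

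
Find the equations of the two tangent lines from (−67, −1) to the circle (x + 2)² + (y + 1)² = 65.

A line y − (−1) = m(x − (−67)) is tangent when its distance from (−2, −1) is √65:
[m·(65) − (0)]² = 65(m² + 1)
64m² − 1 = 0, so m = −1/8 or m = 1/8.
Through (−67, −1) these give x + 8y = −75 and x − 8y = −59.

x + 8y = −75 and x − 8y = −59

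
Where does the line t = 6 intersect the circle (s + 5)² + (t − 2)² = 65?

(−12, 6) and (2, 6)

Express t = 6 and substitute into the circle:
s² + 10s − 24 = 0
s = 2 or s = −12, giving (2, 6) and (−12, 6).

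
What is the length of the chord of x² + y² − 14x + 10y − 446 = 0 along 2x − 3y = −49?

Express y = (49 + 2x)/3 and substitute into the circle:
13x² + 130x − 143 = 0  ⟹  x² + 10x − 11 = 0
x = 1 or x = −11, giving (1, 17) and (−11, 9).
Chord length = distance between (1, 17) and (−11, 9) = √208 = 4√13.

4√13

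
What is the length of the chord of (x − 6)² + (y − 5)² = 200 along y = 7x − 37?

Express y = 7x − 37 and substitute into the circle:
50x² − 600x + 1600 = 0  ⟹  x² − 12x + 32 = 0
x = 8 or x = 4, giving (8, 19) and (4, −9).
Chord length = distance between (8, 19) and (4, −9) = √800 = 20√2.

20√2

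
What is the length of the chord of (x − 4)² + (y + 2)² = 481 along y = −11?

From the line, y = −11. Substituting:
x² − 8x − 384 = 0
x = 24 or x = −16, giving (24, −11) and (−16, −11).
|(24, −11) − (−16, −11)| = √((40)² + (0)²) = 40.

40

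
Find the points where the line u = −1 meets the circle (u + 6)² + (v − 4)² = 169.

(−1, −8) and (−1, 16)

The line gives u = −1. Substituting into the circle:
v² − 8v − 128 = 0
v = 16 or v = −8, giving (−1, 16) and (−1, −8).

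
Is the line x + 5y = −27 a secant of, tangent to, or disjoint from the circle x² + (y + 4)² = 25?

secant

Substituting the line into the circle gives 26x² + 14x − 576 = 0.
Δ = 196 − (−59904) = 60100.
Two real roots: the line is a secant.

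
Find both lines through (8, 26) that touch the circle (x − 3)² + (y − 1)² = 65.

Let a tangent through (8, 26) have slope m. Its distance from (3, 1) must equal √65:
(−5m − (−25))² = 65(m² + 1)
4m² + 25m − 56 = 0, so m = −8 or m = 7/4.
With m = −8: 8x + y = 90. With m = 7/4: 7x − 4y = −48.

8x + y = 90 and 7x − 4y = −48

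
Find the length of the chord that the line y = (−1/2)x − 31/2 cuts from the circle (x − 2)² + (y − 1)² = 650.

Express y = (−31 − x)/2 and substitute into the circle:
5x² + 50x − 1495 = 0  ⟹  x² + 10x − 299 = 0
x = 13 or x = −23, giving (13, −22) and (−23, −4).
Chord length = distance between (13, −22) and (−23, −4) = √1620 = 18√5.

18√5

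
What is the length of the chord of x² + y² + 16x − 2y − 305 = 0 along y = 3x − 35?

The distance from (−8, 1) to the line is 60/√10, and r² = 370.
Half the chord is √(r² − d²) = √(10), so the full chord is 2√10.

2√10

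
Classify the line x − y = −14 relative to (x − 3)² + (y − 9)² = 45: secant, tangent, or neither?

Substituting the line into the circle gives 2x² + 4x − 11 = 0.
Discriminant = (4)² − 4·2·(−11) = 104 > 0.
Two real roots: the line is a secant.

secant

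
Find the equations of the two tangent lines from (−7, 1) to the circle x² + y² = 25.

3x − 4y = −25 and 4x + 3y = −25

Let a tangent through (−7, 1) have slope m. Its distance from (0, 0) must equal 5:
(7m − (−1))² = 25(m² + 1)
12m² + 7m − 12 = 0, so m = 3/4 or m = −4/3.
With m = 3/4: 3x − 4y = −25. With m = −4/3: 4x + 3y = −25.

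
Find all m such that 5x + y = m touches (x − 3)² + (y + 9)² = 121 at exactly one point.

The line touches the circle iff its distance from (3, −9) is 11:
|5·3 + 1·(−9) − m| / √26 = 11
|m − (6)| = 11√26.

m = 6 ± 11√26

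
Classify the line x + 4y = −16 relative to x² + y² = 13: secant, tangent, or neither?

neither

Substituting the line into the circle gives 17x² + 32x + 48 = 0.
Discriminant = (32)² − 4·17·(48) = −2240 < 0.
No real roots: the line does not meet the circle.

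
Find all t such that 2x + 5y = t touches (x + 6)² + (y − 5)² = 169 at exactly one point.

Tangency holds when the distance from the centre (−6, 5) to the line equals the radius 13:
|2·(−6) + 5·5 − t| / √29 = 13
|t − (13)| = 13√29.

t = 13 ± 13√29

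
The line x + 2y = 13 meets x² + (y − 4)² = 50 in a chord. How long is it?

6√5

Express y = (13 − x)/2 and substitute into the circle:
5x² − 10x − 175 = 0  ⟹  x² − 2x − 35 = 0
x = 7 or x = −5, giving (7, 3) and (−5, 9).
Chord length = distance between (7, 3) and (−5, 9) = √180 = 6√5.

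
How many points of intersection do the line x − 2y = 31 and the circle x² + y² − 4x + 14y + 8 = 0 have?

1

Centre (2, −7), r² = 45. Distance² from centre to line = (−15)²/5 = 45.
Since d² = r², the line is tangent.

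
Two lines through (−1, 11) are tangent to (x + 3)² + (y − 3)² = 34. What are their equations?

Let a tangent through (−1, 11) have slope m. Its distance from (−3, 3) must equal √34:
(−2m − (−8))² = 34(m² + 1)
15m² + 16m − 15 = 0, so m = 3/5 or m = −5/3.
With m = 3/5: 3x − 5y = −58. With m = −5/3: 5x + 3y = 28.

3x − 5y = −58 and 5x + 3y = 28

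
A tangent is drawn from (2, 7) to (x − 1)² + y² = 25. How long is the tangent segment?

5

With centre O = (1, 0), |OP|² = 50 and r² = 25.
The tangent meets the radius at right angles, so tangent² = |PO|² − r² = 50 − 25 = 25.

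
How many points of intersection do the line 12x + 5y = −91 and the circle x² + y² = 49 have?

1

Centre (0, 0), r² = 49. Distance² from centre to line = (91)²/169 = 49.
Since d² = r², the line is tangent.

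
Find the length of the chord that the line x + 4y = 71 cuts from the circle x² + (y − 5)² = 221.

The distance from (0, 5) to the line is 51/√17, and r² = 221.
Half the chord is √(r² − d²) = √(68), so the full chord is 4√17.

4√17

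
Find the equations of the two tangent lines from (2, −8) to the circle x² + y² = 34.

3x + 5y = −34 and 5x − 3y = 34

Let a tangent through (2, −8) have slope m. Its distance from (0, 0) must equal √34:
[m·(−2) − (8)]² = 34(m² + 1)
15m² − 16m − 15 = 0, so m = −3/5 or m = 5/3.
With m = −3/5: 3x + 5y = −34. With m = 5/3: 5x − 3y = 34.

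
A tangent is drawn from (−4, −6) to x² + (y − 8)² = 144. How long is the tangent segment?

2√17

With centre O = (0, 8), |OP|² = 212 and r² = 144.
The tangent meets the radius at right angles, so tangent² = |PO|² − r² = 212 − 144 = 68.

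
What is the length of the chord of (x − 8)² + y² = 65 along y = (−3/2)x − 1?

2√13

The distance from (8, 0) to the line is 26/√13, and r² = 65.
Half the chord is √(r² − d²) = √(13), so the full chord is 2√13.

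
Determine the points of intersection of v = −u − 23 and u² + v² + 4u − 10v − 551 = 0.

From the line, v = −u − 23. Substituting:
2u² + 60u + 208 = 0  ⟹  u² + 30u + 104 = 0
u = −4 or u = −26, giving (−4, −19) and (−26, 3).

(−26, 3) and (−4, −19)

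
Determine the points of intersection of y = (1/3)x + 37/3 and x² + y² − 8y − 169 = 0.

Express y = (37 + x)/3 and substitute into the circle:
10x² + 50x − 1040 = 0  ⟹  x² + 5x − 104 = 0
x = 8 or x = −13, giving (8, 15) and (−13, 8).

(−13, 8) and (8, 15)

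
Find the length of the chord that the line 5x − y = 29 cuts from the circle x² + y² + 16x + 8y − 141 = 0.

From the line, y = 5x − 29. Substituting:
26x² − 234x + 468 = 0  ⟹  x² − 9x + 18 = 0
x = 6 or x = 3, giving (6, 1) and (3, −14).
|(6, 1) − (3, −14)| = √((3)² + (15)²) = 3√26.

3√26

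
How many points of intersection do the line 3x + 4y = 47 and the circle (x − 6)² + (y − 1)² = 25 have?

Substituting the line into the circle gives 25x² − 450x + 2025 = 0.
Δ = 202500 − 202500 = 0.
A repeated root: the line is tangent.

1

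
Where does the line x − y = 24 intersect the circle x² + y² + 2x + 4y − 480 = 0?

(0, −24) and (21, −3)

Substitute y = x − 24:
2x² − 42x = 0  ⟹  x² − 21x = 0
x = 21 or x = 0, giving (21, −3) and (0, −24).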